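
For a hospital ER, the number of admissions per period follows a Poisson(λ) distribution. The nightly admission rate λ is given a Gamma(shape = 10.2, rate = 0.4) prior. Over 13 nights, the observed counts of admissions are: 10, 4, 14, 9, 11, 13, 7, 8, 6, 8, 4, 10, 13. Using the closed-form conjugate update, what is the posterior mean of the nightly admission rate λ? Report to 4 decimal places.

9.4925

With a Gamma(shape α, rate β) prior, the Poisson likelihood is conjugate: the posterior is Gamma(α + ΣXᵢ, β + n).
Sum of counts S = 117 over n = 13 nights.
Posterior: Gamma(α+S, β+n) = Gamma(10.2+117, 0.4+13) = Gamma(127.2, 13.4).
Posterior mean = α/β = 127.2/13.4 = 9.4925.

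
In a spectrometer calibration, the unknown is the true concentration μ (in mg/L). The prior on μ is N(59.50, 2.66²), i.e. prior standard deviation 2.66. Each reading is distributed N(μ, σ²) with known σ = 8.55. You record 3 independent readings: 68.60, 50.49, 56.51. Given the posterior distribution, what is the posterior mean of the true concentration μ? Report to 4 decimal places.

For Normal data with known variance σ², a Normal(μ₀, σ₀²) prior on μ is conjugate. Posterior precision = 1/σ₀² + n/σ²; posterior mean is the precision-weighted average of μ₀ and x̄.
Σxᵢ = 68.60 + 50.49 + 56.51 = 175.6, so n·x̄ = 175.6.
σ₀² = 2.66² = 7.0756, σ² = 8.55² = 73.1025; σ² + n·σ₀² = 73.1025 + 3·7.0756 = 94.3293.
Posterior mean = (μ₀/σ₀² + n·x̄/σ²)/(1/σ₀² + n/σ²) = (σ²·μ₀ + σ₀²·n·x̄)/(σ² + n·σ₀²) = (73.1025·59.50 + 7.0756·175.6)/94.3293 = 5592.07411/94.3293 = 59.2825.

59.2825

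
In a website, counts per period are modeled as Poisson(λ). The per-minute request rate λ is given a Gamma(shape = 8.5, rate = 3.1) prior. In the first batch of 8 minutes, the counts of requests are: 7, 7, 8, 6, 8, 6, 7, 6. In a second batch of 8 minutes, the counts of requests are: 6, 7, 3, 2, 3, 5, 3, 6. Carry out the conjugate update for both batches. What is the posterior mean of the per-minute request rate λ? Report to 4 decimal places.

With a Gamma(shape α, rate β) prior, the Poisson likelihood is conjugate: the posterior is Gamma(α + ΣXᵢ, β + n).
Batch 1: sum of counts S = 55 over n = 8 minutes.
After batch 1: Gamma(α+S, β+n) = Gamma(8.5+55, 3.1+8) = Gamma(63.5, 11.1).
Batch 2: sum of counts S = 35 over n = 8 minutes.
After batch 2: Gamma(α+S, β+n) = Gamma(63.5+35, 11.1+8) = Gamma(98.5, 19.1).
Posterior mean = α/β = 98.5/19.1 = 5.1571.

5.1571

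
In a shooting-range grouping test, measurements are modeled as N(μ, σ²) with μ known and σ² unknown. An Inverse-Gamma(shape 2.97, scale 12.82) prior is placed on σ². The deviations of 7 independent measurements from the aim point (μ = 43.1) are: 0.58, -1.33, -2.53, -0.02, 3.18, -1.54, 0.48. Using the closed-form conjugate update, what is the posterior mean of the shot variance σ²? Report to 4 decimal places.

With known mean μ and an Inverse-Gamma(α, β) prior on σ², the Normal likelihood is conjugate: posterior is Inv-Gamma(α + n/2, β + Σ(xᵢ−μ)²/2).
Σ(xᵢ−μ)² = (0.58)² + (-1.33)² + (-2.53)² + (-0.02)² + (3.18)² + (-1.54)² + (0.48)² = 21.2210.
Posterior: Inv-Gamma(2.97 + 7/2, 12.82 + 21.2210/2) = Inv-Gamma(6.47, 23.43050).
E[σ²|data] = β/(α−1) = 23.43050/5.47 = 4.2835.

4.2835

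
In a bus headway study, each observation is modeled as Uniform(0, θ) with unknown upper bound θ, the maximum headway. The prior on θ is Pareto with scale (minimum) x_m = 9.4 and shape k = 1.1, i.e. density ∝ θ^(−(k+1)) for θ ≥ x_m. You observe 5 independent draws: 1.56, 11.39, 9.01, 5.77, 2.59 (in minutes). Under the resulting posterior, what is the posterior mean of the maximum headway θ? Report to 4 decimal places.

A Pareto(scale x_m, shape k) prior on the upper bound θ of Uniform(0, θ) is conjugate: posterior is Pareto(max(x_m, max xᵢ), k + n).
Sample maximum = 11.39; prior scale x_m = 9.4 → posterior scale = max = 11.39.
Posterior shape = 1.1 + 5 = 6.1.
E[θ|data] = k·x_m/(k−1) = 6.1·11.39/5.1 = 13.6233.

13.6233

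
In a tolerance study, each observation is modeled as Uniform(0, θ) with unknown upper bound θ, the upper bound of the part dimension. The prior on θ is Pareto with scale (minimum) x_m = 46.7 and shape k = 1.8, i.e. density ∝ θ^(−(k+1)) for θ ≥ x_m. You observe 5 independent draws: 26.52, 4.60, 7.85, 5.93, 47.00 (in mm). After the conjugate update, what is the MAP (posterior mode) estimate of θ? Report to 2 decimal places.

A Pareto(scale x_m, shape k) prior on the upper bound θ of Uniform(0, θ) is conjugate: posterior is Pareto(max(x_m, max xᵢ), k + n).
Sample maximum = 47.00; prior scale x_m = 46.7 → posterior scale = max = 47.00.
Posterior shape = 1.8 + 5 = 6.8.
The Pareto density is decreasing on [x_m, ∞), so the mode is x_m = 47.00.

47.00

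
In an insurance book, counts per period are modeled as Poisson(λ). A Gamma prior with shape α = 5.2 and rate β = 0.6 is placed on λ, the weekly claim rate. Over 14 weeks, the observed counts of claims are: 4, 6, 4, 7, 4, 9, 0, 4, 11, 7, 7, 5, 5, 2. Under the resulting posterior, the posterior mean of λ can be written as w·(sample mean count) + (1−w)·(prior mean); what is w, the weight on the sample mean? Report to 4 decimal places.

With a Gamma(shape α, rate β) prior, the Poisson likelihood is conjugate: the posterior is Gamma(α + ΣXᵢ, β + n).
Posterior mean = (α₀+S)/(β₀+n) = [n/(β₀+n)]·(S/n) + [β₀/(β₀+n)]·(α₀/β₀), so only n and β₀ enter the weight.
Weight on data w = n/(β₀+n) = 14/(0.6+14) = 14/14.6 = 0.9589.

0.9589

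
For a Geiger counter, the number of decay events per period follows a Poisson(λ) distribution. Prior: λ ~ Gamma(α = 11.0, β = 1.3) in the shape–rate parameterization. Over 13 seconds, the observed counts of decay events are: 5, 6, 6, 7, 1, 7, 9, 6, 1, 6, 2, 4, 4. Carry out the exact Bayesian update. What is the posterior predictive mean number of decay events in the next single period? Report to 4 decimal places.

With a Gamma(shape α, rate β) prior, the Poisson likelihood is conjugate: the posterior is Gamma(α + ΣXᵢ, β + n).
Sum of counts S = 64 over n = 13 seconds.
Posterior: Gamma(α+S, β+n) = Gamma(11.0+64, 1.3+13) = Gamma(75.0, 14.3).
The predictive distribution for one future period is NegBinom with mean α/β = 5.2448.

5.2448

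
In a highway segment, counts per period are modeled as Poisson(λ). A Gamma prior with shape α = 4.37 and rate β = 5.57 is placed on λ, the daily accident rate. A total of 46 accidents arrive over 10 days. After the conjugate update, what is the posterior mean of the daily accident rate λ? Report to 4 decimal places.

With a Gamma(shape α, rate β) prior, the Poisson likelihood is conjugate: the posterior is Gamma(α + ΣXᵢ, β + n).
Posterior: Gamma(α+S, β+n) = Gamma(4.37+46, 5.57+10) = Gamma(50.37, 15.57).
Posterior mean = α/β = 50.37/15.57 = 3.2351.

3.2351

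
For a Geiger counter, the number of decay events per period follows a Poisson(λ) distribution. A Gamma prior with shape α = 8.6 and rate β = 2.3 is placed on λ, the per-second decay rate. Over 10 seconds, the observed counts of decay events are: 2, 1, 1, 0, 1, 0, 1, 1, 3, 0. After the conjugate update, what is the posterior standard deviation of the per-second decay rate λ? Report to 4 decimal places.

With a Gamma(shape α, rate β) prior, the Poisson likelihood is conjugate: the posterior is Gamma(α + ΣXᵢ, β + n).
Sum of counts S = 10 over n = 10 seconds.
Posterior: Gamma(α+S, β+n) = Gamma(8.6+10, 2.3+10) = Gamma(18.6, 12.3).
SD = √α/β = √18.6/12.3 = 0.3506.

0.3506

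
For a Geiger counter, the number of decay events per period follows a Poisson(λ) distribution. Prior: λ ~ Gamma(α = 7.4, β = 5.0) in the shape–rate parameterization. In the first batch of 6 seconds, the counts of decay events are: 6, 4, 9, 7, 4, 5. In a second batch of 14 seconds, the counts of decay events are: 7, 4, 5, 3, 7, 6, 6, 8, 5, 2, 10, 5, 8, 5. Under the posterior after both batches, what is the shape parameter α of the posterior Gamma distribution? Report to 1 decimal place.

123.4

With a Gamma(shape α, rate β) prior, the Poisson likelihood is conjugate: the posterior is Gamma(α + ΣXᵢ, β + n).
Batch 1: sum of counts S = 35 over n = 6 seconds.
After batch 1: Gamma(α+S, β+n) = Gamma(7.4+35, 5.0+6) = Gamma(42.4, 11.0).
Batch 2: sum of counts S = 81 over n = 14 seconds.
After batch 2: Gamma(α+S, β+n) = Gamma(42.4+81, 11.0+14) = Gamma(123.4, 25.0).
Posterior α = 123.4.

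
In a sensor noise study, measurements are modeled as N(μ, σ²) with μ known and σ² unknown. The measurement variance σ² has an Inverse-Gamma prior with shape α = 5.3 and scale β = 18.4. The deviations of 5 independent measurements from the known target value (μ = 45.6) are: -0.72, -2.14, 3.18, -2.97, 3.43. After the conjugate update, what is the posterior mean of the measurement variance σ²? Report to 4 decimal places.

With known mean μ and an Inverse-Gamma(α, β) prior on σ², the Normal likelihood is conjugate: posterior is Inv-Gamma(α + n/2, β + Σ(xᵢ−μ)²/2).
Σ(xᵢ−μ)² = (-0.72)² + (-2.14)² + (3.18)² + (-2.97)² + (3.43)² = 35.7962.
Posterior: Inv-Gamma(5.3 + 5/2, 18.4 + 35.7962/2) = Inv-Gamma(7.80, 36.29810).
E[σ²|data] = β/(α−1) = 36.29810/6.80 = 5.3380.

5.3380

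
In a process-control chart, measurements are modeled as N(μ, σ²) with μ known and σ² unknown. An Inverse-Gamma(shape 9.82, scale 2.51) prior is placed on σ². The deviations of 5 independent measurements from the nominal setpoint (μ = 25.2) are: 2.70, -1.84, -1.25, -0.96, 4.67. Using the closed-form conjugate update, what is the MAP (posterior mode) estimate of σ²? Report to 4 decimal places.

With known mean μ and an Inverse-Gamma(α, β) prior on σ², the Normal likelihood is conjugate: posterior is Inv-Gamma(α + n/2, β + Σ(xᵢ−μ)²/2).
Σ(xᵢ−μ)² = (2.70)² + (-1.84)² + (-1.25)² + (-0.96)² + (4.67)² = 34.9686.
Posterior: Inv-Gamma(9.82 + 5/2, 2.51 + 34.9686/2) = Inv-Gamma(12.32, 19.99430).
Mode = β/(α+1) = 19.99430/13.32 = 1.5011.

1.5011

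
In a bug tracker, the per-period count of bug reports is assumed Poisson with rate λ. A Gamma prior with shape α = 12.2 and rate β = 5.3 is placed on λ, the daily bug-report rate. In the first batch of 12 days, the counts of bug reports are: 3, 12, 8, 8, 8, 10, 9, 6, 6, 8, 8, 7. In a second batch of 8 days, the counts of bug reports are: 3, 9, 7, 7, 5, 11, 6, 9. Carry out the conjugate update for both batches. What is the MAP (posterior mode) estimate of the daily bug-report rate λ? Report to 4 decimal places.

With a Gamma(shape α, rate β) prior, the Poisson likelihood is conjugate: the posterior is Gamma(α + ΣXᵢ, β + n).
Batch 1: sum of counts S = 93 over n = 12 days.
After batch 1: Gamma(α+S, β+n) = Gamma(12.2+93, 5.3+12) = Gamma(105.2, 17.3).
Batch 2: sum of counts S = 57 over n = 8 days.
After batch 2: Gamma(α+S, β+n) = Gamma(105.2+57, 17.3+8) = Gamma(162.2, 25.3).
Mode of Gamma(α,β) for α≥1 is (α−1)/β = 161.2/25.3 = 6.3715.

6.3715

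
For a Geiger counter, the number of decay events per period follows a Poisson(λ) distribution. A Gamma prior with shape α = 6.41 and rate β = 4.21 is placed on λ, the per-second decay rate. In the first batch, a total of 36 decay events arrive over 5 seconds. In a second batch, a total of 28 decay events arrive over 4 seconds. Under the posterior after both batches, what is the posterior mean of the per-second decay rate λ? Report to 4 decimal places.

5.3301

With a Gamma(shape α, rate β) prior, the Poisson likelihood is conjugate: the posterior is Gamma(α + ΣXᵢ, β + n).
After batch 1: Gamma(α+S, β+n) = Gamma(6.41+36, 4.21+5) = Gamma(42.41, 9.21).
After batch 2: Gamma(α+S, β+n) = Gamma(42.41+28, 9.21+4) = Gamma(70.41, 13.21).
Posterior mean = α/β = 70.41/13.21 = 5.3301.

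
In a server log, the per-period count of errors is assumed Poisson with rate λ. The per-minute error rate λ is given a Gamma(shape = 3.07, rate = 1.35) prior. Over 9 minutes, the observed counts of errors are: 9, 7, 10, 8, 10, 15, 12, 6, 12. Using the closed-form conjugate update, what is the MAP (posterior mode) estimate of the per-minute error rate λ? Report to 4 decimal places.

8.7990

With a Gamma(shape α, rate β) prior, the Poisson likelihood is conjugate: the posterior is Gamma(α + ΣXᵢ, β + n).
Sum of counts S = 89 over n = 9 minutes.
Posterior: Gamma(α+S, β+n) = Gamma(3.07+89, 1.35+9) = Gamma(92.07, 10.35).
Mode of Gamma(α,β) for α≥1 is (α−1)/β = 91.07/10.35 = 8.7990.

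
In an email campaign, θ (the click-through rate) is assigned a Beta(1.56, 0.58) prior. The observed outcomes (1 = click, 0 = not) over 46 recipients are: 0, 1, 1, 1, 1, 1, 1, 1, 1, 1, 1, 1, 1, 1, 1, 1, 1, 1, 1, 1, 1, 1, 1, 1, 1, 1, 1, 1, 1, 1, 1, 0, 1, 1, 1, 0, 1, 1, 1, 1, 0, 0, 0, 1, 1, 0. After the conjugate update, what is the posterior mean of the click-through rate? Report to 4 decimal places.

0.8425

The Beta prior is conjugate to a Binomial/Bernoulli likelihood; the update adds successes to α and failures to β.
Posterior: Beta(α+k, β+n−k) = Beta(1.56+39, 0.58+7) = Beta(40.56, 7.58).
Posterior mean = α/(α+β) = 40.56/48.14 = 0.8425.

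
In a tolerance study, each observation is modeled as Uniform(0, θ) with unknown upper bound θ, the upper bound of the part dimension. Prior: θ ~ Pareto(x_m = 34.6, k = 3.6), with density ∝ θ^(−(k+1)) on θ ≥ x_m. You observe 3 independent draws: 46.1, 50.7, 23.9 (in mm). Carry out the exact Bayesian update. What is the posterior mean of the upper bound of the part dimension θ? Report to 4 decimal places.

59.7536

A Pareto(scale x_m, shape k) prior on the upper bound θ of Uniform(0, θ) is conjugate: posterior is Pareto(max(x_m, max xᵢ), k + n).
Sample maximum = 50.7; prior scale x_m = 34.6 → posterior scale = max = 50.7.
Posterior shape = 3.6 + 3 = 6.6.
E[θ|data] = k·x_m/(k−1) = 6.6·50.7/5.6 = 59.7536.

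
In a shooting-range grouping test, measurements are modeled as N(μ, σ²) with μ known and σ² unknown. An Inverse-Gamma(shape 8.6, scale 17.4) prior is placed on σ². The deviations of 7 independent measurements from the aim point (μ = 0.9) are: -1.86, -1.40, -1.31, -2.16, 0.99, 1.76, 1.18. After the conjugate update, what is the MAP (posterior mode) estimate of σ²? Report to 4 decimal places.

With known mean μ and an Inverse-Gamma(α, β) prior on σ², the Normal likelihood is conjugate: posterior is Inv-Gamma(α + n/2, β + Σ(xᵢ−μ)²/2).
Σ(xᵢ−μ)² = (-1.86)² + (-1.40)² + (-1.31)² + (-2.16)² + (0.99)² + (1.76)² + (1.18)² = 17.2714.
Posterior: Inv-Gamma(8.6 + 7/2, 17.4 + 17.2714/2) = Inv-Gamma(12.10, 26.03570).
Mode = β/(α+1) = 26.03570/13.10 = 1.9875.

1.9875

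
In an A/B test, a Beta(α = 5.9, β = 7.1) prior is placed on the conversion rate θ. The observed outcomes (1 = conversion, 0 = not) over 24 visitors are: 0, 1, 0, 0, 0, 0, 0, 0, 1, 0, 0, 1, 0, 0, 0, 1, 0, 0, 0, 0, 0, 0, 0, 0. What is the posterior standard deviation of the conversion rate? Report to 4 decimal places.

The Beta prior is conjugate to a Binomial/Bernoulli likelihood; the update adds successes to α and failures to β.
Posterior: Beta(α+k, β+n−k) = Beta(5.9+4, 7.1+20) = Beta(9.9, 27.1).
Var = αβ/((α+β)²(α+β+1)) = 9.9·27.1/(37.0²·38.0) = 0.00515724; SD = √0.00515724 = 0.0718.

0.0718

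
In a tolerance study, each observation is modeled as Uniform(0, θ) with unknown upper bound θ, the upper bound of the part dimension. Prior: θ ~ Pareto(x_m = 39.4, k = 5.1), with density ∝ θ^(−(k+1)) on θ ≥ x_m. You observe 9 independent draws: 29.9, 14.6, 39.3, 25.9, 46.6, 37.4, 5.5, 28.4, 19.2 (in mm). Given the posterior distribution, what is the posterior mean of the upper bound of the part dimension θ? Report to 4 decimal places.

50.1573

A Pareto(scale x_m, shape k) prior on the upper bound θ of Uniform(0, θ) is conjugate: posterior is Pareto(max(x_m, max xᵢ), k + n).
Sample maximum = 46.6; prior scale x_m = 39.4 → posterior scale = max = 46.6.
Posterior shape = 5.1 + 9 = 14.1.
E[θ|data] = k·x_m/(k−1) = 14.1·46.6/13.1 = 50.1573.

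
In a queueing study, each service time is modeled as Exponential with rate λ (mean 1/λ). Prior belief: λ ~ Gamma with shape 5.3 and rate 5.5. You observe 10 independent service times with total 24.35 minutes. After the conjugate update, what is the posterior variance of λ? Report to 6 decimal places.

0.017171

With a Gamma(shape α, rate β) prior on the exponential rate λ, the posterior after n observations with total T = Σxᵢ is Gamma(α+n, β+T).
Posterior: Gamma(5.3+10, 5.5+24.35) = Gamma(15.3, 29.85).
Var = α/β² = 0.017171.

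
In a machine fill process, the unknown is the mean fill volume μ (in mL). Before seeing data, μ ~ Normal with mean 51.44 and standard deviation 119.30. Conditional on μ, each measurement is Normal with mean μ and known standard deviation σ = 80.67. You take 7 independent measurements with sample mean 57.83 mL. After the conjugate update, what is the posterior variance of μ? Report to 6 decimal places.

For Normal data with known variance σ², a Normal(μ₀, σ₀²) prior on μ is conjugate. Posterior precision = 1/σ₀² + n/σ²; posterior mean is the precision-weighted average of μ₀ and x̄.
σ₀² = 119.30² = 14232.49, σ² = 80.67² = 6507.6489; σ² + n·σ₀² = 6507.6489 + 7·14232.49 = 106135.0789.
Posterior precision = 1/σ₀² + n/σ² = 1/14232.49 + 7/6507.6489 = (σ² + n·σ₀²)/(σ₀²σ²) = 106135.0789/(14232.49·6507.6489); posterior variance σₙ² = σ₀²σ²/(σ² + n·σ₀²) = 14232.49·6507.6489/106135.0789 = 872.661978.

872.661978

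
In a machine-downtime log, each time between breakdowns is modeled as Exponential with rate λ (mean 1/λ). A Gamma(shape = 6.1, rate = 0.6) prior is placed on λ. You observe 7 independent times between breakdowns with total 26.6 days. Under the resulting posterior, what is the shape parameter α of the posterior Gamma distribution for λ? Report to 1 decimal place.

13.1

With a Gamma(shape α, rate β) prior on the exponential rate λ, the posterior after n observations with total T = Σxᵢ is Gamma(α+n, β+T).
Posterior: Gamma(6.1+7, 0.6+26.6) = Gamma(13.1, 27.2).
Posterior α = 13.1.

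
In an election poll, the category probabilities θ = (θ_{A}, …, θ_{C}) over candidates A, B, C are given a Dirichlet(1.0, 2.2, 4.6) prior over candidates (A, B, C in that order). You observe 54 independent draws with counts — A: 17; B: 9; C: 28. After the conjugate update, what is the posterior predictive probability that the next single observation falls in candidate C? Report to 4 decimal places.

The Dirichlet prior is conjugate to the Multinomial likelihood: each posterior αⱼ = prior αⱼ + observed count nⱼ.
Posterior concentration: (18.0, 11.2, 32.6), total = 61.8.
P(next = C | data) = α_{C}/Σα = 0.5275.

0.5275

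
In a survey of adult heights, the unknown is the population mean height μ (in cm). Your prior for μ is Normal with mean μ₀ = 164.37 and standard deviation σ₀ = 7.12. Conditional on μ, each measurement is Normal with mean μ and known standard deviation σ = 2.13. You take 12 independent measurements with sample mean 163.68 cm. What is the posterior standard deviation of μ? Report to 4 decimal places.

0.6126

For Normal data with known variance σ², a Normal(μ₀, σ₀²) prior on μ is conjugate. Posterior precision = 1/σ₀² + n/σ²; posterior mean is the precision-weighted average of μ₀ and x̄.
σ₀² = 7.12² = 50.6944, σ² = 2.13² = 4.5369; σ² + n·σ₀² = 4.5369 + 12·50.6944 = 612.8697.
Posterior precision = 1/σ₀² + n/σ² = 1/50.6944 + 12/4.5369 = (σ² + n·σ₀²)/(σ₀²σ²) = 612.8697/(50.6944·4.5369); posterior variance σₙ² = σ₀²σ²/(σ² + n·σ₀²) = 50.6944·4.5369/612.8697 = 0.375276.
Posterior SD = √σₙ² = √(50.6944·4.5369/612.8697) = 0.6126.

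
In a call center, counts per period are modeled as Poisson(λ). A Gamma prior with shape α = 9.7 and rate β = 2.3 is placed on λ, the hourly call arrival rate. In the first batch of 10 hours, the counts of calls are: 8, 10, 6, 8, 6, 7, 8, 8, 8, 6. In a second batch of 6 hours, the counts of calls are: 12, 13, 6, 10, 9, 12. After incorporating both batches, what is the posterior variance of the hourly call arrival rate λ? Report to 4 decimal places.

0.4381

With a Gamma(shape α, rate β) prior, the Poisson likelihood is conjugate: the posterior is Gamma(α + ΣXᵢ, β + n).
Batch 1: sum of counts S = 75 over n = 10 hours.
After batch 1: Gamma(α+S, β+n) = Gamma(9.7+75, 2.3+10) = Gamma(84.7, 12.3).
Batch 2: sum of counts S = 62 over n = 6 hours.
After batch 2: Gamma(α+S, β+n) = Gamma(84.7+62, 12.3+6) = Gamma(146.7, 18.3).
Var = α/β² = 146.7/18.3² = 0.4381.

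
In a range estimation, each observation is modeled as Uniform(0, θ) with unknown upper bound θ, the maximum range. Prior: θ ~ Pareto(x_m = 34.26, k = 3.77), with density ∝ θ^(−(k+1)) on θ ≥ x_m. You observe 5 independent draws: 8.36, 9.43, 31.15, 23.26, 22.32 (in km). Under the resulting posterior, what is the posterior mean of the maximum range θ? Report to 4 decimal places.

38.6693

A Pareto(scale x_m, shape k) prior on the upper bound θ of Uniform(0, θ) is conjugate: posterior is Pareto(max(x_m, max xᵢ), k + n).
Sample maximum = 31.15; prior scale x_m = 34.26 → posterior scale = max = 34.26.
Posterior shape = 3.77 + 5 = 8.77.
E[θ|data] = k·x_m/(k−1) = 8.77·34.26/7.77 = 38.6693.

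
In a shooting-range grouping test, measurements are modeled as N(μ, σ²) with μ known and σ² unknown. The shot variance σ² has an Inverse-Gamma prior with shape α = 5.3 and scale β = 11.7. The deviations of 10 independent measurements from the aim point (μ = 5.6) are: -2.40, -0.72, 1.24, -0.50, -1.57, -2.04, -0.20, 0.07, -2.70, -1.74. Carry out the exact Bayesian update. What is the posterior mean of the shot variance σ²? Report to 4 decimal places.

With known mean μ and an Inverse-Gamma(α, β) prior on σ², the Normal likelihood is conjugate: posterior is Inv-Gamma(α + n/2, β + Σ(xᵢ−μ)²/2).
Σ(xᵢ−μ)² = (-2.40)² + (-0.72)² + (1.24)² + (-0.50)² + (-1.57)² + (-2.04)² + (-0.20)² + (0.07)² + (-2.70)² + (-1.74)² = 25.0550.
Posterior: Inv-Gamma(5.3 + 10/2, 11.7 + 25.0550/2) = Inv-Gamma(10.30, 24.22750).
E[σ²|data] = β/(α−1) = 24.22750/9.30 = 2.6051.

2.6051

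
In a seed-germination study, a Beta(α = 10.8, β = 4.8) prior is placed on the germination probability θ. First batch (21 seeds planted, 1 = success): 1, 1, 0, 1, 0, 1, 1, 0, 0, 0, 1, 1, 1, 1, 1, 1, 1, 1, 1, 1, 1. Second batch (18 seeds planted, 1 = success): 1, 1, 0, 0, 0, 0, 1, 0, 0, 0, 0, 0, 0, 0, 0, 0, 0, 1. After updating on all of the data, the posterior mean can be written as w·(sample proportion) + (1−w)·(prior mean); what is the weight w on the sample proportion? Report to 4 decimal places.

0.7143

The Beta prior is conjugate to a Binomial/Bernoulli likelihood; the update adds successes to α and failures to β.
Total number of seeds planted: n = 21 + 18 = 39.
Posterior mean = (α₀+k)/(α₀+β₀+n) = [n/(α₀+β₀+n)]·(k/n) + [(α₀+β₀)/(α₀+β₀+n)]·α₀/(α₀+β₀), so only n and the prior enter the weight.
The weight on the data is w = n/(α₀+β₀+n) = 39/(10.8+4.8+39) = 39/54.6 = 0.7143.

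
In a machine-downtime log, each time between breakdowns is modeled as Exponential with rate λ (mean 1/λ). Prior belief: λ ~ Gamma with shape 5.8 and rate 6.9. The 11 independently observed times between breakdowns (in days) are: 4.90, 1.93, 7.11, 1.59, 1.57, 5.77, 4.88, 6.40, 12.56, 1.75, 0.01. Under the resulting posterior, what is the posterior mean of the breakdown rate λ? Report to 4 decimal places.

With a Gamma(shape α, rate β) prior on the exponential rate λ, the posterior after n observations with total T = Σxᵢ is Gamma(α+n, β+T).
Sum of observations T = 48.47 days; n = 11.
Posterior: Gamma(5.8+11, 6.9+48.47) = Gamma(16.8, 55.37).
Posterior mean of λ = α/β = 16.8/55.37 = 0.3034.

0.3034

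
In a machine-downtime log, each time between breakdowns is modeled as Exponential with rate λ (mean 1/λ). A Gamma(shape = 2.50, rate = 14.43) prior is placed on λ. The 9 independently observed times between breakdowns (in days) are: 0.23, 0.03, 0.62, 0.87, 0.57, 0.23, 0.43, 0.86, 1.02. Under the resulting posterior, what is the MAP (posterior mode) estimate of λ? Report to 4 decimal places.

0.5443

With a Gamma(shape α, rate β) prior on the exponential rate λ, the posterior after n observations with total T = Σxᵢ is Gamma(α+n, β+T).
Sum of observations T = 4.86 days; n = 9.
Posterior: Gamma(2.50+9, 14.43+4.86) = Gamma(11.50, 19.29).
Mode = (α−1)/β = 0.5443.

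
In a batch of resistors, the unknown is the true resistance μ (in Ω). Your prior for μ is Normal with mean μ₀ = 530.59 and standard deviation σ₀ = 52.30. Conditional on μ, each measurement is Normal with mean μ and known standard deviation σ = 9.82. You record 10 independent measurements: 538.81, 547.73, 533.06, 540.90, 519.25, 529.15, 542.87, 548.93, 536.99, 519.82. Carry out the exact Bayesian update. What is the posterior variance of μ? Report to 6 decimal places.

For Normal data with known variance σ², a Normal(μ₀, σ₀²) prior on μ is conjugate. Posterior precision = 1/σ₀² + n/σ²; posterior mean is the precision-weighted average of μ₀ and x̄.
σ₀² = 52.30² = 2735.29, σ² = 9.82² = 96.4324; σ² + n·σ₀² = 96.4324 + 10·2735.29 = 27449.3324.
Posterior precision = 1/σ₀² + n/σ² = 1/2735.29 + 10/96.4324 = (σ² + n·σ₀²)/(σ₀²σ²) = 27449.3324/(2735.29·96.4324); posterior variance σₙ² = σ₀²σ²/(σ² + n·σ₀²) = 2735.29·96.4324/27449.3324 = 9.609362.

9.609362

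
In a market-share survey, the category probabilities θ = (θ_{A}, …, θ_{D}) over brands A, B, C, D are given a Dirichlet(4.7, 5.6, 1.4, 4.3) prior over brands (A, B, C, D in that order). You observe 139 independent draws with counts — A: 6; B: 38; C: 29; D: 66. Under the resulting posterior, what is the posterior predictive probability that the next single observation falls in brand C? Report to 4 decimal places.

0.1961

The Dirichlet prior is conjugate to the Multinomial likelihood: each posterior αⱼ = prior αⱼ + observed count nⱼ.
Posterior concentration: (10.7, 43.6, 30.4, 70.3), total = 155.0.
P(next = C | data) = α_{C}/Σα = 0.1961.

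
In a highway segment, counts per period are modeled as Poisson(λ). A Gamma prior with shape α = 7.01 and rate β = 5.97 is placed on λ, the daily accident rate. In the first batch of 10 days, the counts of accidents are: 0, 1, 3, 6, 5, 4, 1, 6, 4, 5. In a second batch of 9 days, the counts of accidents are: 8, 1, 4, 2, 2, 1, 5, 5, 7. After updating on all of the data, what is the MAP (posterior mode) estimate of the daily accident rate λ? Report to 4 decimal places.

With a Gamma(shape α, rate β) prior, the Poisson likelihood is conjugate: the posterior is Gamma(α + ΣXᵢ, β + n).
Batch 1: sum of counts S = 35 over n = 10 days.
After batch 1: Gamma(α+S, β+n) = Gamma(7.01+35, 5.97+10) = Gamma(42.01, 15.97).
Batch 2: sum of counts S = 35 over n = 9 days.
After batch 2: Gamma(α+S, β+n) = Gamma(42.01+35, 15.97+9) = Gamma(77.01, 24.97).
Mode of Gamma(α,β) for α≥1 is (α−1)/β = 76.01/24.97 = 3.0441.

3.0441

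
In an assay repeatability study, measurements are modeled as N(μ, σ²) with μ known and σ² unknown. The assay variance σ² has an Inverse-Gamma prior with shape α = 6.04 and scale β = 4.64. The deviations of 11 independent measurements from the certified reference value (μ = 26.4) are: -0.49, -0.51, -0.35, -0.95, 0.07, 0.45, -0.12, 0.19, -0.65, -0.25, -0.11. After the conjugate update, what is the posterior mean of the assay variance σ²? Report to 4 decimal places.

With known mean μ and an Inverse-Gamma(α, β) prior on σ², the Normal likelihood is conjugate: posterior is Inv-Gamma(α + n/2, β + Σ(xᵢ−μ)²/2).
Σ(xᵢ−μ)² = (-0.49)² + (-0.51)² + (-0.35)² + (-0.95)² + (0.07)² + (0.45)² + (-0.12)² + (0.19)² + (-0.65)² + (-0.25)² + (-0.11)² = 2.2802.
Posterior: Inv-Gamma(6.04 + 11/2, 4.64 + 2.2802/2) = Inv-Gamma(11.54, 5.78010).
E[σ²|data] = β/(α−1) = 5.78010/10.54 = 0.5484.

0.5484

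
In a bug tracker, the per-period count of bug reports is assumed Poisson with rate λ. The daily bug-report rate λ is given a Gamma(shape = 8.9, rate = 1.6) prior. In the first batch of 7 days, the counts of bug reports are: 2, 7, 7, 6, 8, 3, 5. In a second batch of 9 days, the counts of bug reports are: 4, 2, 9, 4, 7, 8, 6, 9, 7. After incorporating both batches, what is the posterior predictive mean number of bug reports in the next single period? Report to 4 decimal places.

5.8466

With a Gamma(shape α, rate β) prior, the Poisson likelihood is conjugate: the posterior is Gamma(α + ΣXᵢ, β + n).
Batch 1: sum of counts S = 38 over n = 7 days.
After batch 1: Gamma(α+S, β+n) = Gamma(8.9+38, 1.6+7) = Gamma(46.9, 8.6).
Batch 2: sum of counts S = 56 over n = 9 days.
After batch 2: Gamma(α+S, β+n) = Gamma(46.9+56, 8.6+9) = Gamma(102.9, 17.6).
The predictive distribution for one future period is NegBinom with mean α/β = 5.8466.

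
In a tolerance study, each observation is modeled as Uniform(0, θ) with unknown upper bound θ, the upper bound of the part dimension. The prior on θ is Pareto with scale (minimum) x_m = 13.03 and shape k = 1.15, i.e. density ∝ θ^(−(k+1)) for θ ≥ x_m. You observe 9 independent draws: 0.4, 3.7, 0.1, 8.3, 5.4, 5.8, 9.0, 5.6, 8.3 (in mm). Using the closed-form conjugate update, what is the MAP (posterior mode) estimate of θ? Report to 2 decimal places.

13.03

A Pareto(scale x_m, shape k) prior on the upper bound θ of Uniform(0, θ) is conjugate: posterior is Pareto(max(x_m, max xᵢ), k + n).
Sample maximum = 9.0; prior scale x_m = 13.03 → posterior scale = max = 13.03.
Posterior shape = 1.15 + 9 = 10.15.
The Pareto density is decreasing on [x_m, ∞), so the mode is x_m = 13.03.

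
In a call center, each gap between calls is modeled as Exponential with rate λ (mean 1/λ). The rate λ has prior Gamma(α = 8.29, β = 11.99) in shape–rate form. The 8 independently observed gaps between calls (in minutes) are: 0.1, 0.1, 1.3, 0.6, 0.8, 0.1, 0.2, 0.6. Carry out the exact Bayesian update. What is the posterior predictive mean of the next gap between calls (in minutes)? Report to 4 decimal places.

1.0327

With a Gamma(shape α, rate β) prior on the exponential rate λ, the posterior after n observations with total T = Σxᵢ is Gamma(α+n, β+T).
Sum of observations T = 3.8 minutes; n = 8.
Posterior: Gamma(8.29+8, 11.99+3.8) = Gamma(16.29, 15.79).
The predictive distribution for the next observation is Lomax; its mean is β/(α−1) = 15.79/15.29 = 1.0327.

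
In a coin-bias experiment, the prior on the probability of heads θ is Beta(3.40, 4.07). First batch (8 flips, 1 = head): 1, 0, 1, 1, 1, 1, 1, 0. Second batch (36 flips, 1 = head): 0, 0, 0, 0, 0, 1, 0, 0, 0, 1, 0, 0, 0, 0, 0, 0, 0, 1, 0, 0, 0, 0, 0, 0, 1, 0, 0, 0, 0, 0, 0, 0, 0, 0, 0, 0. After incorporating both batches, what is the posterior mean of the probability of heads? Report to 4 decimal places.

0.2603

The Beta prior is conjugate to a Binomial/Bernoulli likelihood; the update adds successes to α and failures to β.
After batch 1: Beta(3.40+6, 4.07+2) = Beta(9.40, 6.07).
After batch 2: Beta(9.40+4, 6.07+32) = Beta(13.40, 38.07).
Posterior mean = α/(α+β) = 13.40/51.47 = 0.2603.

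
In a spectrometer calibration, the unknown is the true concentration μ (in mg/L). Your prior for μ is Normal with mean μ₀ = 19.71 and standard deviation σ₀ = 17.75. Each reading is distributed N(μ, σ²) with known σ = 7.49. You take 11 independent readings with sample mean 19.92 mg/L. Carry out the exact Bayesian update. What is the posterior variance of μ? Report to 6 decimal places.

For Normal data with known variance σ², a Normal(μ₀, σ₀²) prior on μ is conjugate. Posterior precision = 1/σ₀² + n/σ²; posterior mean is the precision-weighted average of μ₀ and x̄.
σ₀² = 17.75² = 315.0625, σ² = 7.49² = 56.1001; σ² + n·σ₀² = 56.1001 + 11·315.0625 = 3521.7876.
Posterior precision = 1/σ₀² + n/σ² = 1/315.0625 + 11/56.1001 = (σ² + n·σ₀²)/(σ₀²σ²) = 3521.7876/(315.0625·56.1001); posterior variance σₙ² = σ₀²σ²/(σ² + n·σ₀²) = 315.0625·56.1001/3521.7876 = 5.018769.

5.018769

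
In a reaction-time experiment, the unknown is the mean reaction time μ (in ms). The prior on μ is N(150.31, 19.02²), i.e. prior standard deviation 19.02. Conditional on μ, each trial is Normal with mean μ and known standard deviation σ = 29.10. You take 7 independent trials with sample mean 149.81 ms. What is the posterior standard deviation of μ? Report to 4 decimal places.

For Normal data with known variance σ², a Normal(μ₀, σ₀²) prior on μ is conjugate. Posterior precision = 1/σ₀² + n/σ²; posterior mean is the precision-weighted average of μ₀ and x̄.
σ₀² = 19.02² = 361.7604, σ² = 29.10² = 846.81; σ² + n·σ₀² = 846.81 + 7·361.7604 = 3379.1328.
Posterior precision = 1/σ₀² + n/σ² = 1/361.7604 + 7/846.81 = (σ² + n·σ₀²)/(σ₀²σ²) = 3379.1328/(361.7604·846.81); posterior variance σₙ² = σ₀²σ²/(σ² + n·σ₀²) = 361.7604·846.81/3379.1328 = 90.657083.
Posterior SD = √σₙ² = √(361.7604·846.81/3379.1328) = 9.5214.

9.5214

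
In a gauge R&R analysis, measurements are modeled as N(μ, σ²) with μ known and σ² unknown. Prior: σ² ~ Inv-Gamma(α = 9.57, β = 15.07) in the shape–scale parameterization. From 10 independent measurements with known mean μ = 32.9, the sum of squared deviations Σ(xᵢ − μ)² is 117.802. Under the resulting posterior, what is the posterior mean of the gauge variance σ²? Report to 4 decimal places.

5.4511

With known mean μ and an Inverse-Gamma(α, β) prior on σ², the Normal likelihood is conjugate: posterior is Inv-Gamma(α + n/2, β + Σ(xᵢ−μ)²/2).
Posterior: Inv-Gamma(9.57 + 10/2, 15.07 + 117.802/2) = Inv-Gamma(14.57, 73.9710).
E[σ²|data] = β/(α−1) = 73.9710/13.57 = 5.4511.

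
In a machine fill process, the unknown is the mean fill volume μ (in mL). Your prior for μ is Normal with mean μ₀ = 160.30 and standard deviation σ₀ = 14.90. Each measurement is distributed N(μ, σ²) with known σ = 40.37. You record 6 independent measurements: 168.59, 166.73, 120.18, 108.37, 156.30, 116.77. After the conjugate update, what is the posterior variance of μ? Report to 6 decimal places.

For Normal data with known variance σ², a Normal(μ₀, σ₀²) prior on μ is conjugate. Posterior precision = 1/σ₀² + n/σ²; posterior mean is the precision-weighted average of μ₀ and x̄.
σ₀² = 14.90² = 222.01, σ² = 40.37² = 1629.7369; σ² + n·σ₀² = 1629.7369 + 6·222.01 = 2961.7969.
Posterior precision = 1/σ₀² + n/σ² = 1/222.01 + 6/1629.7369 = (σ² + n·σ₀²)/(σ₀²σ²) = 2961.7969/(222.01·1629.7369); posterior variance σₙ² = σ₀²σ²/(σ² + n·σ₀²) = 222.01·1629.7369/2961.7969 = 122.161614.

122.161614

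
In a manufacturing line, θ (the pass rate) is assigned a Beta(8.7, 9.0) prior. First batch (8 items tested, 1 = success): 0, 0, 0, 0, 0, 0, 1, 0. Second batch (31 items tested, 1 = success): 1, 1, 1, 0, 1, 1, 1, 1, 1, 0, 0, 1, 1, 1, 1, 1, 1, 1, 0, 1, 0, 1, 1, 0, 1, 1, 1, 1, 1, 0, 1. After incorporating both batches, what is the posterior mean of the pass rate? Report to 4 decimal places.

0.5944

The Beta prior is conjugate to a Binomial/Bernoulli likelihood; the update adds successes to α and failures to β.
After batch 1: Beta(8.7+1, 9.0+7) = Beta(9.7, 16.0).
After batch 2: Beta(9.7+24, 16.0+7) = Beta(33.7, 23.0).
Posterior mean = α/(α+β) = 33.7/56.7 = 0.5944.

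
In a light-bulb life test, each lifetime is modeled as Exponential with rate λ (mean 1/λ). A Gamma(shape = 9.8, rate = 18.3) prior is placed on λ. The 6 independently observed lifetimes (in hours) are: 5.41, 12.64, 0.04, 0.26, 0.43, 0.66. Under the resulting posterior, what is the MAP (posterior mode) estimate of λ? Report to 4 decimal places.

With a Gamma(shape α, rate β) prior on the exponential rate λ, the posterior after n observations with total T = Σxᵢ is Gamma(α+n, β+T).
Sum of observations T = 19.44 hours; n = 6.
Posterior: Gamma(9.8+6, 18.3+19.44) = Gamma(15.8, 37.74).
Mode = (α−1)/β = 0.3922.

0.3922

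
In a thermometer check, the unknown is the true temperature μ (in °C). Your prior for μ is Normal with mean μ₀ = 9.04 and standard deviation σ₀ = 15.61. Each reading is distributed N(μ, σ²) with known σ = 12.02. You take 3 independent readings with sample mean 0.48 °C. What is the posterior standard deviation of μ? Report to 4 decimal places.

6.3413

For Normal data with known variance σ², a Normal(μ₀, σ₀²) prior on μ is conjugate. Posterior precision = 1/σ₀² + n/σ²; posterior mean is the precision-weighted average of μ₀ and x̄.
σ₀² = 15.61² = 243.6721, σ² = 12.02² = 144.4804; σ² + n·σ₀² = 144.4804 + 3·243.6721 = 875.4967.
Posterior precision = 1/σ₀² + n/σ² = 1/243.6721 + 3/144.4804 = (σ² + n·σ₀²)/(σ₀²σ²) = 875.4967/(243.6721·144.4804); posterior variance σₙ² = σ₀²σ²/(σ² + n·σ₀²) = 243.6721·144.4804/875.4967 = 40.212422.
Posterior SD = √σₙ² = √(243.6721·144.4804/875.4967) = 6.3413.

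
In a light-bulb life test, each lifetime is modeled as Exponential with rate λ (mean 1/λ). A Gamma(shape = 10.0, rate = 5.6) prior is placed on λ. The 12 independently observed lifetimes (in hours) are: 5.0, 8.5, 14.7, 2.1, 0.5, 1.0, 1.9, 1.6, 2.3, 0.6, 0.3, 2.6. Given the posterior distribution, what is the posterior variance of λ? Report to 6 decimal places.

0.010088

With a Gamma(shape α, rate β) prior on the exponential rate λ, the posterior after n observations with total T = Σxᵢ is Gamma(α+n, β+T).
Sum of observations T = 41.1 hours; n = 12.
Posterior: Gamma(10.0+12, 5.6+41.1) = Gamma(22.0, 46.7).
Var = α/β² = 0.010088.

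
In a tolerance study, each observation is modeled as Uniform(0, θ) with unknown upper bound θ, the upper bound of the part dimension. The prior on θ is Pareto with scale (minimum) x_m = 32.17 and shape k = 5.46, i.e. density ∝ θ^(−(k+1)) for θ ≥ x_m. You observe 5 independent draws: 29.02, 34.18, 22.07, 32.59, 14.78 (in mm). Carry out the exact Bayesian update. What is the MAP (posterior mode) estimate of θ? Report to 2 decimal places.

34.18

A Pareto(scale x_m, shape k) prior on the upper bound θ of Uniform(0, θ) is conjugate: posterior is Pareto(max(x_m, max xᵢ), k + n).
Sample maximum = 34.18; prior scale x_m = 32.17 → posterior scale = max = 34.18.
Posterior shape = 5.46 + 5 = 10.46.
The Pareto density is decreasing on [x_m, ∞), so the mode is x_m = 34.18.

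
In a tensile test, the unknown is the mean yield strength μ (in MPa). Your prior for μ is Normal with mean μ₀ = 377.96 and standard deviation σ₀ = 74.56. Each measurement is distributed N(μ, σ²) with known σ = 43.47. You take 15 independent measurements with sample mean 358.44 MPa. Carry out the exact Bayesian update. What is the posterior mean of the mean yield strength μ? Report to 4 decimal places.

358.8725

For Normal data with known variance σ², a Normal(μ₀, σ₀²) prior on μ is conjugate. Posterior precision = 1/σ₀² + n/σ²; posterior mean is the precision-weighted average of μ₀ and x̄.
n·x̄ = 15·358.44 = 5376.6.
σ₀² = 74.56² = 5559.1936, σ² = 43.47² = 1889.6409; σ² + n·σ₀² = 1889.6409 + 15·5559.1936 = 85277.5449.
Posterior mean = (μ₀/σ₀² + n·x̄/σ²)/(1/σ₀² + n/σ²) = (σ²·μ₀ + σ₀²·n·x̄)/(σ² + n·σ₀²) = (1889.6409·377.96 + 5559.1936·5376.6)/85277.5449 = 30603768.984324/85277.5449 = 358.8725.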